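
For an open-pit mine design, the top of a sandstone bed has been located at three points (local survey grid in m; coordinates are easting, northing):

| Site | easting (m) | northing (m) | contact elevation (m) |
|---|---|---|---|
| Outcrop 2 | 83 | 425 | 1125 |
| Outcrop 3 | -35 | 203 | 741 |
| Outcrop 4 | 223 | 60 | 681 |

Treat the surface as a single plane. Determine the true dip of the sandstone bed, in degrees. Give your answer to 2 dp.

Two edge vectors: Outcrop 2→Outcrop 3 = (-118, -222, -384), Outcrop 2→Outcrop 4 = (140, -365, -444).
Normal n = (Outcrop 2→Outcrop 3) × (Outcrop 2→Outcrop 4) = (-41592, -106152, 74150).
So ∂z/∂easting = −n_x/n_z = 0.56092 and ∂z/∂northing = −n_y/n_z = 1.43158.
Gradient magnitude |∇z| = √(a² + b²) = √(0.31463 + 2.04943) = 1.53755.
True dip = arctan(1.53755) = 56.96°, dipping toward SSW (azimuth ≈ 201°).

56.96°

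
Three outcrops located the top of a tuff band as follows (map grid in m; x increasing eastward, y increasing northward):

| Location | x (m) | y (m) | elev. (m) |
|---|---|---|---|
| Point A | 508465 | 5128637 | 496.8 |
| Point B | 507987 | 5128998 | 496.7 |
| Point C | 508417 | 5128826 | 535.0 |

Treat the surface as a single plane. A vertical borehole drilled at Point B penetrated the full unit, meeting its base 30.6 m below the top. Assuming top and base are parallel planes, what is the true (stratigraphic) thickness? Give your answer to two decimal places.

Two edge vectors: Point A→Point B = (-478, 361, -0.1), Point A→Point C = (-48, 189, 38.2).
Normal n = (Point A→Point B) × (Point A→Point C) = (13809.1, 18264.4, -73014).
So ∂z/∂x = −n_x/n_z = 0.18913 and ∂z/∂y = −n_y/n_z = 0.25015.
|∇z| = √(a²+b²) = 0.31360, so dip δ = arctan(0.31360) = 17.41°.
True thickness = vertical thickness × cos δ = 30.6 × cos 17.41° = 29.20 m.

29.20 m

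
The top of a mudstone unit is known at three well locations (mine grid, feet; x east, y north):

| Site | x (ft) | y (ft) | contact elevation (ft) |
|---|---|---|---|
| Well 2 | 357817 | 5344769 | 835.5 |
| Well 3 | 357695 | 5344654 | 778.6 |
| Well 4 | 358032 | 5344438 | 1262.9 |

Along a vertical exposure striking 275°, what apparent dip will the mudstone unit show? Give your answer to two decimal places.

Two edge vectors: Well 2→Well 3 = (-122, -115, -56.9), Well 2→Well 4 = (215, -331, 427.4).
Normal n = (Well 2→Well 3) × (Well 2→Well 4) = (-67984.9, 39909.3, 65107).
So ∂z/∂x = −n_x/n_z = 1.04420 and ∂z/∂y = −n_y/n_z = −0.61298.
Unit vector along 275° is (sin 275°, cos 275°) = (-0.9962, 0.0872).
Slope in that direction = a·(-0.9962) + b·(0.0872) = −1.09365.
Apparent dip = arctan|1.09365| = 47.56° (true dip is 50.4°, so apparent ≤ true as expected).

47.56°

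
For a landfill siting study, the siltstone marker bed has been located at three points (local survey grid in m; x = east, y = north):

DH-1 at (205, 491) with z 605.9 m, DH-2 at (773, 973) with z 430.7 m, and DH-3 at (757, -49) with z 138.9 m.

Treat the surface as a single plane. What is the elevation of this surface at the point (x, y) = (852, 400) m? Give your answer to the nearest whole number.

218 m

Two edge vectors: DH-1→DH-2 = (568, 482, -175.2), DH-1→DH-3 = (552, -540, -467).
Normal n = (DH-1→DH-2) × (DH-1→DH-3) = (-319702, 168545.6, -572784).
So ∂z/∂x = −n_x/n_z = −0.55815 and ∂z/∂y = −n_y/n_z = 0.29426.
Intercept c from DH-1: 605.9 + 114.42 − 144.48 = 575.84.
At (852, 400): z = −475.5 + 117.7 + 575.84 = 218.0 m.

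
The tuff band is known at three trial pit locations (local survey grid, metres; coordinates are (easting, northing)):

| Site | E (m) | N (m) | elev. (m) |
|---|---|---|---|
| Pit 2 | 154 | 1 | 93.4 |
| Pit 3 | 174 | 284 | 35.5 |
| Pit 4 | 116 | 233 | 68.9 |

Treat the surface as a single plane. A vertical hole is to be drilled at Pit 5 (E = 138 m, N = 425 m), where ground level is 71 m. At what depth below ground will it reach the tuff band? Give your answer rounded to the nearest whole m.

45 m

Two edge vectors: Pit 2→Pit 3 = (20, 283, -57.9), Pit 2→Pit 4 = (-38, 232, -24.5).
Normal n = (Pit 2→Pit 3) × (Pit 2→Pit 4) = (6499.3, 2690.2, 15394).
So ∂z/∂E = −n_x/n_z = −0.42220 and ∂z/∂N = −n_y/n_z = −0.17476.
Intercept c from Pit 2: 93.4 + 65.02 + 0.17 = 158.59.
At (138, 425): z_contact = −58.3 − 74.3 + 158.59 = 26.1 m.
Depth below ground = 71 − 26.1 = 45 m.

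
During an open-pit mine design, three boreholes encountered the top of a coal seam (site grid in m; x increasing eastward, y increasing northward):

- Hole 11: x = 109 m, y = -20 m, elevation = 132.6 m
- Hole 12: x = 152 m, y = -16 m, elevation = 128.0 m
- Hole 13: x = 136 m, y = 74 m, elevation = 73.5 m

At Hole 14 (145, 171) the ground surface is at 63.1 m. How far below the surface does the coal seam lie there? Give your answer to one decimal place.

49.6 m

Let the plane be z = a·x + b·y + c.
Hole 12−Hole 11: 43a + 4b = −4.6;  Hole 13−Hole 11: 27a + 94b = −59.1.
Solving gives a = −0.04982, b = −0.61441.
Then c = 132.6 − a·109 − b·-20 = 125.74.
At (145, 171): z_contact = −7.22 − 105.06 + 125.74 = 13.45 m.
Depth below ground = 63.1 − 13.45 = 49.6 m.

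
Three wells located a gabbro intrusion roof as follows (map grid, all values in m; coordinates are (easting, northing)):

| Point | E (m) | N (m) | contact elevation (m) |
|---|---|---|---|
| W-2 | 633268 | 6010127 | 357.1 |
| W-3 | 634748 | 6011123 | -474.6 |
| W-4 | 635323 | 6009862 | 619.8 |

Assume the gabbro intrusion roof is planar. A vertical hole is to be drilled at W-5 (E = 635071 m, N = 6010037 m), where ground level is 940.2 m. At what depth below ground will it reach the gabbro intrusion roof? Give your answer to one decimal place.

Two edge vectors: W-2→W-3 = (1480, 996, -831.7), W-2→W-4 = (2055, -265, 262.7).
Normal n = (W-2→W-3) × (W-2→W-4) = (41248.7, -2097939.5, -2438980).
So ∂z/∂E = −n_x/n_z = 0.016912275 and ∂z/∂N = −n_y/n_z = −0.860170850.
Intercept c from W-2: 357.1 − 10710.00 + 5169736.05 = 5159383.15.
At (635071, 6010037): z_contact = 10740.50 − 5169658.64 + 5159383.15 = 465.01 m.
Depth below ground = 940.2 − 465.01 = 475.2 m.

475.2 m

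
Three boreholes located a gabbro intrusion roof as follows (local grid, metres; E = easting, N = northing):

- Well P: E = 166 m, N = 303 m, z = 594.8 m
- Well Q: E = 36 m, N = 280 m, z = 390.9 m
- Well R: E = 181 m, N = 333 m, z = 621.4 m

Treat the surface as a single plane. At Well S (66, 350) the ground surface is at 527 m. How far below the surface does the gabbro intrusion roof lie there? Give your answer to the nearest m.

82 m

Let the plane be z = a·E + b·N + c.
Well Q−Well P: −130a − 23b = −203.9;  Well R−Well P: 15a + 30b = 26.6.
Solving gives a = 1.54858, b = 0.11238.
Then c = 594.8 − a·166 − b·303 = 303.69.
At (66, 350): z_contact = 102.2 + 39.3 + 303.69 = 445.2 m.
Depth below ground = 527 − 445.2 = 82 m.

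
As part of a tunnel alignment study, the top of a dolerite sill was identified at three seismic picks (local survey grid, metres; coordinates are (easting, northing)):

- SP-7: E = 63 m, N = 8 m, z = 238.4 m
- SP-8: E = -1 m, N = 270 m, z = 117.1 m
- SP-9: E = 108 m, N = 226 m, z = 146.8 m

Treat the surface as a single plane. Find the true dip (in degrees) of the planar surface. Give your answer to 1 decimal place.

Two edge vectors: SP-7→SP-8 = (-64, 262, -121.3), SP-7→SP-9 = (45, 218, -91.6).
Normal n = (SP-7→SP-8) × (SP-7→SP-9) = (2444.2, -11320.9, -25742).
So ∂z/∂E = −n_x/n_z = 0.09495 and ∂z/∂N = −n_y/n_z = −0.43978.
Gradient magnitude |∇z| = √(a² + b²) = √(0.00902 + 0.19341) = 0.44992.
True dip = arctan(0.44992) = 24.2°, dipping toward NNW (azimuth ≈ 348°).

24.2°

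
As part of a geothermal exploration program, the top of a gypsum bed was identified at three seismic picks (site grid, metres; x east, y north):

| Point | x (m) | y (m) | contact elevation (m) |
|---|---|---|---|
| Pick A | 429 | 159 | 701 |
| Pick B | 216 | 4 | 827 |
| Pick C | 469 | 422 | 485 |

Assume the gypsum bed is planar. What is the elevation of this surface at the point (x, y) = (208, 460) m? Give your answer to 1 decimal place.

452.0 m

Two edge vectors: Pick A→Pick B = (-213, -155, 126), Pick A→Pick C = (40, 263, -216).
Normal n = (Pick A→Pick B) × (Pick A→Pick C) = (342, -40968, -49819).
So ∂z/∂x = −n_x/n_z = 0.00686 and ∂z/∂y = −n_y/n_z = −0.82234.
Intercept c from Pick A: 701 − 2.95 + 130.75 = 828.81.
At (208, 460): z = 1.4 − 378.3 + 828.81 = 452.0 m.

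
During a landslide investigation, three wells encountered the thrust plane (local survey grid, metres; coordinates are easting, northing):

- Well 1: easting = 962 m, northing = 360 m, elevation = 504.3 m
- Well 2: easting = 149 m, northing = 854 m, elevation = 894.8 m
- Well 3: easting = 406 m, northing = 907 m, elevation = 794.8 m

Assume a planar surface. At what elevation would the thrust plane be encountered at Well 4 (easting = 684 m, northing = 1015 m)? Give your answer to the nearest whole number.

692 m

Two edge vectors: Well 1→Well 2 = (-813, 494, 390.5), Well 1→Well 3 = (-556, 547, 290.5).
Normal n = (Well 1→Well 2) × (Well 1→Well 3) = (-70096.5, 19058.5, -170047).
So ∂z/∂easting = −n_x/n_z = −0.41222 and ∂z/∂northing = −n_y/n_z = 0.11208.
Intercept c from Well 1: 504.3 + 396.55 − 40.35 = 860.51.
At (684, 1015): z = −282.0 + 113.8 + 860.51 = 692.3 m.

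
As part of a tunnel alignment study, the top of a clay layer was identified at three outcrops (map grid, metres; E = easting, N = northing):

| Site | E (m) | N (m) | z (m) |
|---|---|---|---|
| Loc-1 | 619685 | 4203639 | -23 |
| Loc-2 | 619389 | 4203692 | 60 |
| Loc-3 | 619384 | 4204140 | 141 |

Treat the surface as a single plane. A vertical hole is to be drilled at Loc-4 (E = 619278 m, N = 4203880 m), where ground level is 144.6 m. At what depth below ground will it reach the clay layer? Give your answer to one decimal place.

23.5 m

Let the plane be z = a·E + b·N + c.
Loc-2−Loc-1: −296a + 53b = 83;  Loc-3−Loc-1: −301a + 501b = 164.
Solving gives a = −0.248528445, b = 0.178029816.
Then c = -23 − a·619685 − b·4203639 = −594386.73.
At (619278, 4203880): z_contact = −153908.20 + 748415.98 − 594386.73 = 121.06 m.
Depth below ground = 144.6 − 121.06 = 23.5 m.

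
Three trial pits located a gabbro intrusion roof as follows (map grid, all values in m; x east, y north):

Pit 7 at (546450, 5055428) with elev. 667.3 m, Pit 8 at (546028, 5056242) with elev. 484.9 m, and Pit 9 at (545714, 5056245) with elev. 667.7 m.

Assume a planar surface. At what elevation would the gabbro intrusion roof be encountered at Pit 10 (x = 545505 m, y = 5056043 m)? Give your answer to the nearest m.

897 m

Two edge vectors: Pit 7→Pit 8 = (-422, 814, -182.4), Pit 7→Pit 9 = (-736, 817, 0.4).
Normal n = (Pit 7→Pit 8) × (Pit 7→Pit 9) = (149346.4, 134415.2, 254330).
So ∂z/∂x = −n_x/n_z = −0.58721504 and ∂z/∂y = −n_y/n_z = −0.52850706.
Intercept c from Pit 7: 667.3 + 320883.66 + 2671829.38 = 2993380.33.
At (545505, 5056043): z = −320328.7 − 2672154.4 + 2993380.33 = 897.2 m.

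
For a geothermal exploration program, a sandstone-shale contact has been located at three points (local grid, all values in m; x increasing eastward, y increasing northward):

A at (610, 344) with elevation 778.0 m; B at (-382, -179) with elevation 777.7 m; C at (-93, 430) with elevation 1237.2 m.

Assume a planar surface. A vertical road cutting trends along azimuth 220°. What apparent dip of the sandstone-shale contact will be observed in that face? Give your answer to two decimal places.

Let the plane be z = a·x + b·y + c.
B−A: −992a − 523b = −0.3;  C−A: −703a + 86b = 459.2.
Solving gives a = −0.53012, b = 1.00608.
Unit vector along 220° is (sin 220°, cos 220°) = (-0.6428, -0.7660).
Slope in that direction = a·(-0.6428) + b·(-0.7660) = −0.42995.
Apparent dip = arctan|0.42995| = 23.27° (true dip is 48.7°, so apparent ≤ true as expected).

23.27°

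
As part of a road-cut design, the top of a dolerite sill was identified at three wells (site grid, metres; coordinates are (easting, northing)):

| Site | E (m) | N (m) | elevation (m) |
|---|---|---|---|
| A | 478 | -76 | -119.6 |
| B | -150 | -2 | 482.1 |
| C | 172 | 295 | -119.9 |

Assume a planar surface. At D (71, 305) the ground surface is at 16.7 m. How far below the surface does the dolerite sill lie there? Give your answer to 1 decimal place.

38.2 m

Let the plane be z = a·E + b·N + c.
B−A: −628a + 74b = 601.7;  C−A: −306a + 371b = −0.3.
Solving gives a = −1.06137, b = −0.87622.
Then c = -119.6 − a·478 − b·-76 = 321.14.
At (71, 305): z_contact = −75.36 − 267.25 + 321.14 = -21.46 m.
Depth below ground = 16.7 − (-21.46) = 38.2 m.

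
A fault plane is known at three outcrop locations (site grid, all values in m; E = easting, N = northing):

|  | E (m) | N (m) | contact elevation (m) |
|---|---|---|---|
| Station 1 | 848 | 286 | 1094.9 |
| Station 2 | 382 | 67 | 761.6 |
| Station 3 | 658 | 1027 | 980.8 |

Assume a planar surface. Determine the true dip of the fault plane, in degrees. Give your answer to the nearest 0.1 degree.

35.1°

Two edge vectors: Station 1→Station 2 = (-466, -219, -333.3), Station 1→Station 3 = (-190, 741, -114.1).
Normal n = (Station 1→Station 2) × (Station 1→Station 3) = (271963.2, 10156.4, -386916).
So ∂z/∂E = −n_x/n_z = 0.70290 and ∂z/∂N = −n_y/n_z = 0.02625.
Gradient magnitude |∇z| = √(a² + b²) = √(0.49407 + 0.00069) = 0.70339.
True dip = arctan(0.70339) = 35.1°, dipping toward W (azimuth ≈ 268°).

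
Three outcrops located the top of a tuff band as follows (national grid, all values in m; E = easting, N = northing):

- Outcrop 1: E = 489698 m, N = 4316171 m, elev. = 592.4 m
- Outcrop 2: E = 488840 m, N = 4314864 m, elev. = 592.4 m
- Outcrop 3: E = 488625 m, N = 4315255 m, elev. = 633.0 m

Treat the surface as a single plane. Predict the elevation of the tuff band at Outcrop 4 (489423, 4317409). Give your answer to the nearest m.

686 m

Two edge vectors: Outcrop 1→Outcrop 2 = (-858, -1307, 0), Outcrop 1→Outcrop 3 = (-1073, -916, 40.6).
Normal n = (Outcrop 1→Outcrop 2) × (Outcrop 1→Outcrop 3) = (-53064.2, 34834.8, -616483).
So ∂z/∂E = −n_x/n_z = −0.08607569 and ∂z/∂N = −n_y/n_z = 0.05650569.
Intercept c from Outcrop 1: 592.4 + 42151.09 − 243888.24 = −201144.75.
At (489423, 4317409): z = −42127.4 + 243958.2 − 201144.75 = 686.0 m.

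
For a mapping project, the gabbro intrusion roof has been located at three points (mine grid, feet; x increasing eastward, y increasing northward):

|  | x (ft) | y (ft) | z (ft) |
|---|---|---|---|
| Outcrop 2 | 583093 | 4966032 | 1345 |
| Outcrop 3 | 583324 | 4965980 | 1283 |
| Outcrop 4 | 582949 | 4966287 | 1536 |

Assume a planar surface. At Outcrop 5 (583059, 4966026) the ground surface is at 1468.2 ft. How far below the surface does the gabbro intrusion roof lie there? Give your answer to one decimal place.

Two edge vectors: Outcrop 2→Outcrop 3 = (231, -52, -62), Outcrop 2→Outcrop 4 = (-144, 255, 191).
Normal n = (Outcrop 2→Outcrop 3) × (Outcrop 2→Outcrop 4) = (5878, -35193, 51417).
So ∂z/∂x = −n_x/n_z = −0.114320166 and ∂z/∂y = −n_y/n_z = 0.684462337.
Intercept c from Outcrop 2: 1345 + 66659.29 − 3399061.87 = −3331057.58.
At (583059, 4966026): z_contact = −66655.40 + 3399057.76 − 3331057.58 = 1344.78 ft.
Depth below ground = 1468.2 − 1344.78 = 123.4 ft.

123.4 ft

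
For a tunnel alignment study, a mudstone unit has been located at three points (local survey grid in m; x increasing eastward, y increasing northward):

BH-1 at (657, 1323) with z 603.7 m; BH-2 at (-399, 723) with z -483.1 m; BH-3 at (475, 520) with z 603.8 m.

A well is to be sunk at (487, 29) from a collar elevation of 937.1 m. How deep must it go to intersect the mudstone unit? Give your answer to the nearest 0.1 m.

Let the plane be z = a·x + b·y + c.
BH-2−BH-1: −1056a − 600b = −1086.8;  BH-3−BH-1: −182a − 803b = 0.1.
Solving gives a = 1.181373, b = −0.267883.
Then c = 603.7 − a·657 − b·1323 = 181.95.
At (487, 29): z_contact = 575.33 − 7.77 + 181.95 = 749.51 m.
Depth below ground = 937.1 − 749.51 = 187.6 m.

187.6 m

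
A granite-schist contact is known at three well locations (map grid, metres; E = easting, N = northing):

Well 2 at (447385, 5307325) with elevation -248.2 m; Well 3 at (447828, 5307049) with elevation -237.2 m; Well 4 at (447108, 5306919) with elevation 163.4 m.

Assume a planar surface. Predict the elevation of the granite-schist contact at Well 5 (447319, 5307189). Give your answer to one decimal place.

Let the plane be z = a·E + b·N + c.
Well 3−Well 2: 443a − 276b = 11;  Well 4−Well 2: −277a − 406b = 411.6.
Solving gives a = −0.425795326, b = −0.723287425.
Then c = -248.2 − a·447385 − b·5307325 = 4028967.68.
At (447319, 5307189): z = −190466.3 − 3838623.1 + 4028967.68 = -121.7 m.

-121.7 m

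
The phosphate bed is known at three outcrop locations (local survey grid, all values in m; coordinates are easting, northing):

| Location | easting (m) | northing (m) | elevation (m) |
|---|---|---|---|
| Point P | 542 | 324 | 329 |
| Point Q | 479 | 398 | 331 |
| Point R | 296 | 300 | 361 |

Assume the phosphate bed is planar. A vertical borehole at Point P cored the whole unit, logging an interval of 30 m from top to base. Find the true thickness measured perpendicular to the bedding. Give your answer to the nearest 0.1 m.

29.7 m

Let the plane be z = a·easting + b·northing + c.
Point Q−Point P: −63a + 74b = 2;  Point R−Point P: −246a − 24b = 32.
Solving gives a = −0.12254, b = −0.07730.
|∇z| = √(a²+b²) = 0.14488, so dip δ = arctan(0.14488) = 8.24°.
True thickness = vertical thickness × cos δ = 30 × cos 8.24° = 29.7 m.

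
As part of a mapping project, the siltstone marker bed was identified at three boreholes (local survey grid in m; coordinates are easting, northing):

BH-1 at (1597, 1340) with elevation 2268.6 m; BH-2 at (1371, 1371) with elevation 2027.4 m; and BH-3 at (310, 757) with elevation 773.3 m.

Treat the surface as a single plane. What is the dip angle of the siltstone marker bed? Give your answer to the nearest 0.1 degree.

Two edge vectors: BH-1→BH-2 = (-226, 31, -241.2), BH-1→BH-3 = (-1287, -583, -1495.3).
Normal n = (BH-1→BH-2) × (BH-1→BH-3) = (-186973.9, -27513.4, 171655).
So ∂z/∂easting = −n_x/n_z = 1.08924 and ∂z/∂northing = −n_y/n_z = 0.16028.
Gradient magnitude |∇z| = √(a² + b²) = √(1.18645 + 0.02569) = 1.10097.
True dip = arctan(1.10097) = 47.8°, dipping toward W (azimuth ≈ 262°).

47.8°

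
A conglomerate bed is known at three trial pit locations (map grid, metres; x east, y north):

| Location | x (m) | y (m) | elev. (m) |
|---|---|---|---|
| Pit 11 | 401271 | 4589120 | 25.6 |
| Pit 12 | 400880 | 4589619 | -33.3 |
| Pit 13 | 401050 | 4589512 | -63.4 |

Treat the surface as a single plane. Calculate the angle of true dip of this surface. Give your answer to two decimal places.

Let the plane be z = a·x + b·y + c.
Pit 12−Pit 11: −391a + 499b = −58.9;  Pit 13−Pit 11: −221a + 392b = −89.
Solving gives a = −0.49595, b = −0.50664.
Gradient magnitude |∇z| = √(a² + b²) = √(0.24596 + 0.25669) = 0.70898.
True dip = arctan(0.70898) = 35.34°, dipping toward NE (azimuth ≈ 044°).

35.34°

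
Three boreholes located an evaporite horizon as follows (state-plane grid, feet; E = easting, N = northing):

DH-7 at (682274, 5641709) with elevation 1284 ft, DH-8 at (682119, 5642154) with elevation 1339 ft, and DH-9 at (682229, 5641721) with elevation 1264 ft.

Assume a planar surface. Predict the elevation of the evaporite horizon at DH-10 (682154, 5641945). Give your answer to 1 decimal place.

1293.3 ft

Let the plane be z = a·E + b·N + c.
DH-8−DH-7: −155a + 445b = 55;  DH-9−DH-7: −45a + 12b = −20.
Solving gives a = 0.526286815, b = 0.306908891.
Then c = 1284 − a·682274 − b·5641709 = −2089278.46.
At (682154, 5641945): z = 359008.7 + 1731563.1 − 2089278.46 = 1293.3 ft.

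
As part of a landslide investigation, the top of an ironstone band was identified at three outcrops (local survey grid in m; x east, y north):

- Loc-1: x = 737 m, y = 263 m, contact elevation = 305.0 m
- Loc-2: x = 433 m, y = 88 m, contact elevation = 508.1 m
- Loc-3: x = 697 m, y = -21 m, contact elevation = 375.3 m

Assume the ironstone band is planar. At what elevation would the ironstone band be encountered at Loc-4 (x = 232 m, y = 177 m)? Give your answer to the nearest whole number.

Let the plane be z = a·x + b·y + c.
Loc-2−Loc-1: −304a − 175b = 203.1;  Loc-3−Loc-1: −40a − 284b = 70.3.
Solving gives a = −0.57197, b = −0.16698.
Then c = 305 − a·737 − b·263 = 770.46.
At (232, 177): z = −132.7 − 29.6 + 770.46 = 608.2 m.

608 m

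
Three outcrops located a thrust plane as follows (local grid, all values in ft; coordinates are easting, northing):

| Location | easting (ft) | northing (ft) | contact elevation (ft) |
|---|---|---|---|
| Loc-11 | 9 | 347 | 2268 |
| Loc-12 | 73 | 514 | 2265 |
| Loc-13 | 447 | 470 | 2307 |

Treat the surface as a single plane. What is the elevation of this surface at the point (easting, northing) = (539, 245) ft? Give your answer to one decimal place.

Two edge vectors: Loc-11→Loc-12 = (64, 167, -3), Loc-11→Loc-13 = (438, 123, 39).
Normal n = (Loc-11→Loc-12) × (Loc-11→Loc-13) = (6882, -3810, -65274).
So ∂z/∂easting = −n_x/n_z = 0.10543 and ∂z/∂northing = −n_y/n_z = −0.05837.
Intercept c from Loc-11: 2268 − 0.95 + 20.25 = 2287.31.
At (539, 245): z = 56.8 − 14.3 + 2287.31 = 2329.8 ft.

2329.8 ft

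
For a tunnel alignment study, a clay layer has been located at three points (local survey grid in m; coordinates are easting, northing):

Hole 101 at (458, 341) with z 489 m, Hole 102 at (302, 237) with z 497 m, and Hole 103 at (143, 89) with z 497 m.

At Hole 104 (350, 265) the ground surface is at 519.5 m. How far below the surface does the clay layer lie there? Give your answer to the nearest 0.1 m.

Two edge vectors: Hole 101→Hole 102 = (-156, -104, 8), Hole 101→Hole 103 = (-315, -252, 8).
Normal n = (Hole 101→Hole 102) × (Hole 101→Hole 103) = (1184, -1272, 6552).
So ∂z/∂easting = −n_x/n_z = −0.18071 and ∂z/∂northing = −n_y/n_z = 0.19414.
Intercept c from Hole 101: 489 + 82.76 − 66.20 = 505.56.
At (350, 265): z_contact = −63.25 + 51.45 + 505.56 = 493.76 m.
Depth below ground = 519.5 − 493.76 = 25.7 m.

25.7 m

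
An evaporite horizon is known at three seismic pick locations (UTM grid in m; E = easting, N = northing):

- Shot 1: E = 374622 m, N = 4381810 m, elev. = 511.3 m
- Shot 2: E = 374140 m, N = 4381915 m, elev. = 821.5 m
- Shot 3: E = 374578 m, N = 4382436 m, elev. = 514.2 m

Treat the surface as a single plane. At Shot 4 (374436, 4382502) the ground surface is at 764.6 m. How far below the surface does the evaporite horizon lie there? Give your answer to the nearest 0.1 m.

Two edge vectors: Shot 1→Shot 2 = (-482, 105, 310.2), Shot 1→Shot 3 = (-44, 626, 2.9).
Normal n = (Shot 1→Shot 2) × (Shot 1→Shot 3) = (-193880.7, -12251, -297112).
So ∂z/∂E = −n_x/n_z = −0.652550890 and ∂z/∂N = −n_y/n_z = −0.041233609.
Intercept c from Shot 1: 511.3 + 244459.92 + 180677.84 = 425649.06.
At (374436, 4382502): z_contact = −244338.55 − 180706.37 + 425649.06 = 604.14 m.
Depth below ground = 764.6 − 604.14 = 160.5 m.

160.5 m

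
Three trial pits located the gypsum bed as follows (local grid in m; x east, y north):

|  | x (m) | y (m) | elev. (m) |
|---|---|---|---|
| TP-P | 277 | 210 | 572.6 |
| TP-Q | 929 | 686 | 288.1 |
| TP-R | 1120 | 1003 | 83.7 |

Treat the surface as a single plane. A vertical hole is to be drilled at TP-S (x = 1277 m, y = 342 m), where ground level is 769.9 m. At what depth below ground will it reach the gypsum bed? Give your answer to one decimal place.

Two edge vectors: TP-P→TP-Q = (652, 476, -284.5), TP-P→TP-R = (843, 793, -488.9).
Normal n = (TP-P→TP-Q) × (TP-P→TP-R) = (-7107.9, 78929.3, 115768).
So ∂z/∂x = −n_x/n_z = 0.061398 and ∂z/∂y = −n_y/n_z = −0.681789.
Intercept c from TP-P: 572.6 − 17.01 + 143.18 = 698.77.
At (1277, 342): z_contact = 78.40 − 233.17 + 698.77 = 544.00 m.
Depth below ground = 769.9 − 544.00 = 225.9 m.

225.9 m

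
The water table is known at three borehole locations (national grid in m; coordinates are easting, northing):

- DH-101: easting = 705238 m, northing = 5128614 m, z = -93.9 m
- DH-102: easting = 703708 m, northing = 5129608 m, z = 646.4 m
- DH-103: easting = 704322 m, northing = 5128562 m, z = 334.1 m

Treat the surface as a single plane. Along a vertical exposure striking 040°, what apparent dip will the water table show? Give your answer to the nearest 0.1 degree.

Two edge vectors: DH-101→DH-102 = (-1530, 994, 740.3), DH-101→DH-103 = (-916, -52, 428).
Normal n = (DH-101→DH-102) × (DH-101→DH-103) = (463927.6, -23274.8, 990064).
So ∂z/∂easting = −n_x/n_z = −0.46858 and ∂z/∂northing = −n_y/n_z = 0.02351.
Unit vector along 040° is (sin 40°, cos 40°) = (0.6428, 0.7660).
Slope in that direction = a·(0.6428) + b·(0.7660) = −0.28319.
Apparent dip = arctan|0.28319| = 15.8° (true dip is 25.1°, so apparent ≤ true as expected).

15.8°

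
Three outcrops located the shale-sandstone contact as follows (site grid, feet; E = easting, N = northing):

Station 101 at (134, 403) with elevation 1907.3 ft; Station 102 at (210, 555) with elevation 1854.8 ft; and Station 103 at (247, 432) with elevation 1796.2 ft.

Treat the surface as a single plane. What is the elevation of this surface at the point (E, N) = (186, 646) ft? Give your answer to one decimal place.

1894.7 ft

Two edge vectors: Station 101→Station 102 = (76, 152, -52.5), Station 101→Station 103 = (113, 29, -111.1).
Normal n = (Station 101→Station 102) × (Station 101→Station 103) = (-15364.7, 2511.1, -14972).
So ∂z/∂E = −n_x/n_z = −1.02623 and ∂z/∂N = −n_y/n_z = 0.16772.
Intercept c from Station 101: 1907.3 + 137.51 − 67.59 = 1977.22.
At (186, 646): z = −190.9 + 108.3 + 1977.22 = 1894.7 ft.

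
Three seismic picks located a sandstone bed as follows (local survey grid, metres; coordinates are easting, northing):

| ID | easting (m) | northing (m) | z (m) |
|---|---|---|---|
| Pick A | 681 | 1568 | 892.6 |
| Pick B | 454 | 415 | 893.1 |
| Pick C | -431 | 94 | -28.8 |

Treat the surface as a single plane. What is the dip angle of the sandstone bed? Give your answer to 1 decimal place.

Two edge vectors: Pick A→Pick B = (-227, -1153, 0.5), Pick A→Pick C = (-1112, -1474, -921.4).
Normal n = (Pick A→Pick B) × (Pick A→Pick C) = (1063111.2, -209713.8, -947538).
So ∂z/∂easting = −n_x/n_z = 1.12197 and ∂z/∂northing = −n_y/n_z = −0.22132.
Gradient magnitude |∇z| = √(a² + b²) = √(1.25882 + 0.04898) = 1.14359.
True dip = arctan(1.14359) = 48.8°, dipping toward W (azimuth ≈ 281°).

48.8°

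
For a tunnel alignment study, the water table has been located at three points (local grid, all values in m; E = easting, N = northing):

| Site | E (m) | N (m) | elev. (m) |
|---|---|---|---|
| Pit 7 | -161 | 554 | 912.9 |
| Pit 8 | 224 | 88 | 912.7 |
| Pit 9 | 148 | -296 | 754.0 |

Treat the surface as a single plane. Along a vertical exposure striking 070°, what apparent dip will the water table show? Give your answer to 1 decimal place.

Two edge vectors: Pit 7→Pit 8 = (385, -466, -0.2), Pit 7→Pit 9 = (309, -850, -158.9).
Normal n = (Pit 7→Pit 8) × (Pit 7→Pit 9) = (73877.4, 61114.7, -183256).
So ∂z/∂E = −n_x/n_z = 0.40314 and ∂z/∂N = −n_y/n_z = 0.33349.
Unit vector along 070° is (sin 70°, cos 70°) = (0.9397, 0.3420).
Slope in that direction = a·(0.9397) + b·(0.3420) = 0.49289.
Apparent dip = arctan|0.49289| = 26.2° (true dip is 27.6°, so apparent ≤ true as expected).

26.2°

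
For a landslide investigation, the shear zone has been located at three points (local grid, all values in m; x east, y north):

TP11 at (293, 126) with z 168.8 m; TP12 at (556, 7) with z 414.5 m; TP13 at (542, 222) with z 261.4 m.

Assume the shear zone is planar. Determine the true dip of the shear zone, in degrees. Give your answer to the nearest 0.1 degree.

42.6°

Two edge vectors: TP11→TP12 = (263, -119, 245.7), TP11→TP13 = (249, 96, 92.6).
Normal n = (TP11→TP12) × (TP11→TP13) = (-34606.6, 36825.5, 54879).
So ∂z/∂x = −n_x/n_z = 0.63060 and ∂z/∂y = −n_y/n_z = −0.67103.
Gradient magnitude |∇z| = √(a² + b²) = √(0.39765 + 0.45028) = 0.92083.
True dip = arctan(0.92083) = 42.6°, dipping toward NW (azimuth ≈ 317°).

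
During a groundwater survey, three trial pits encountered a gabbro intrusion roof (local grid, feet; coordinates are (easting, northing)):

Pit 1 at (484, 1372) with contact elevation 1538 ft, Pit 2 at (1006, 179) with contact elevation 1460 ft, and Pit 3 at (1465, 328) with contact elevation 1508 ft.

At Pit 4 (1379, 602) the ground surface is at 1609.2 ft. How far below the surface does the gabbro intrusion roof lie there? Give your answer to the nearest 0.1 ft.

80.8 ft

Two edge vectors: Pit 1→Pit 2 = (522, -1193, -78), Pit 1→Pit 3 = (981, -1044, -30).
Normal n = (Pit 1→Pit 2) × (Pit 1→Pit 3) = (-45642, -60858, 625365).
So ∂z/∂E = −n_x/n_z = 0.072985 and ∂z/∂N = −n_y/n_z = 0.097316.
Intercept c from Pit 1: 1538 − 35.32 − 133.52 = 1369.16.
At (1379, 602): z_contact = 100.65 + 58.58 + 1369.16 = 1528.39 ft.
Depth below ground = 1609.2 − 1528.39 = 80.8 ft.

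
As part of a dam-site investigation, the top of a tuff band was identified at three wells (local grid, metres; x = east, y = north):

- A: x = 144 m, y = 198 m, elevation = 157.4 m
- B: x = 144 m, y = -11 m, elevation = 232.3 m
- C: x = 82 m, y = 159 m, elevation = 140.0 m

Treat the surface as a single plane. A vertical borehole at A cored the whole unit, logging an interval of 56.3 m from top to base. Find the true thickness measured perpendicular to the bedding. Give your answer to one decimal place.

Let the plane be z = a·x + b·y + c.
B−A: 0a − 209b = 74.9;  C−A: −62a − 39b = −17.4.
Solving gives a = 0.50607, b = −0.35837.
|∇z| = √(a²+b²) = 0.62011, so dip δ = arctan(0.62011) = 31.80°.
True thickness = vertical thickness × cos δ = 56.3 × cos 31.80° = 47.8 m.

47.8 m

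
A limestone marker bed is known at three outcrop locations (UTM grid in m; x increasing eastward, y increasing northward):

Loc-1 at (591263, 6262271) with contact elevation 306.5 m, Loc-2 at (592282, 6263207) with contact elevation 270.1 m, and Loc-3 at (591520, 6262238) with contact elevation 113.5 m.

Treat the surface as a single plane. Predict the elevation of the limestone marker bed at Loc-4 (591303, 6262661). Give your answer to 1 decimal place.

546.4 m

Let the plane be z = a·x + b·y + c.
Loc-2−Loc-1: 1019a + 936b = −36.4;  Loc-3−Loc-1: 257a − 33b = −193.
Solving gives a = −0.663249921, b = 0.683174860.
Then c = 306.5 − a·591263 − b·6262271 = −3885764.48.
At (591303, 6262661): z = −392181.7 + 4278492.6 − 3885764.48 = 546.4 m.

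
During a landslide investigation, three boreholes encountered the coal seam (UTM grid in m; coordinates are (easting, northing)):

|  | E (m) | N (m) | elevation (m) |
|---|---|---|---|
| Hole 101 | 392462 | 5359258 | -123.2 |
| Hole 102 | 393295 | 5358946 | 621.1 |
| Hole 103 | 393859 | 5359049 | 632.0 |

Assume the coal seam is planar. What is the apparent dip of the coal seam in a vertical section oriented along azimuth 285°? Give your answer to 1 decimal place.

35.1°

Let the plane be z = a·E + b·N + c.
Hole 102−Hole 101: 833a − 312b = 744.3;  Hole 103−Hole 101: 1397a − 209b = 755.2.
Solving gives a = 0.30586, b = −1.56897.
Unit vector along 285° is (sin 285°, cos 285°) = (-0.9659, 0.2588).
Slope in that direction = a·(-0.9659) + b·(0.2588) = −0.70152.
Apparent dip = arctan|0.70152| = 35.1° (true dip is 58.0°, so apparent ≤ true as expected).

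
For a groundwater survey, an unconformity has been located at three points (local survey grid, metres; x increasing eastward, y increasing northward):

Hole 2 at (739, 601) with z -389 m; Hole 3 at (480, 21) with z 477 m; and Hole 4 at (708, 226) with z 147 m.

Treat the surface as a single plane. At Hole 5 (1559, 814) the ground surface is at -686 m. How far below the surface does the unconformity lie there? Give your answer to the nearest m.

Let the plane be z = a·x + b·y + c.
Hole 3−Hole 2: −259a − 580b = 866;  Hole 4−Hole 2: −31a − 375b = 536.
Solving gives a = −0.17525, b = −1.41485.
Then c = -389 − a·739 − b·601 = 590.83.
At (1559, 814): z_contact = −273.2 − 1151.7 + 590.83 = -834.1 m.
Depth below ground = -686 − (-834.1) = 148 m.

148 m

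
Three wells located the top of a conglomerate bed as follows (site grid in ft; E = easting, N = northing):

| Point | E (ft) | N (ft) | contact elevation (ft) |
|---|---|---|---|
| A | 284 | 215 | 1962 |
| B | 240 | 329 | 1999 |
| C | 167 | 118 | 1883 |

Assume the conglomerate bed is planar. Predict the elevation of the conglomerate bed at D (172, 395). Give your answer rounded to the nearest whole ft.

Two edge vectors: A→B = (-44, 114, 37), A→C = (-117, -97, -79).
Normal n = (A→B) × (A→C) = (-5417, -7805, 17606).
So ∂z/∂E = −n_x/n_z = 0.30768 and ∂z/∂N = −n_y/n_z = 0.44331.
Intercept c from A: 1962 − 87.38 − 95.31 = 1779.31.
At (172, 395): z = 52.9 + 175.1 + 1779.31 = 2007.3 ft.

2007 ft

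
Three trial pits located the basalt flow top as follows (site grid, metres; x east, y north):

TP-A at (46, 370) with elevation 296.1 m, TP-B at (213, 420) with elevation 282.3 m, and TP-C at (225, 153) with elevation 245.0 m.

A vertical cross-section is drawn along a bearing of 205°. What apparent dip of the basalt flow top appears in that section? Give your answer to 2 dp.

3.99°

Two edge vectors: TP-A→TP-B = (167, 50, -13.8), TP-A→TP-C = (179, -217, -51.1).
Normal n = (TP-A→TP-B) × (TP-A→TP-C) = (-5549.6, 6063.5, -45189).
So ∂z/∂x = −n_x/n_z = −0.12281 and ∂z/∂y = −n_y/n_z = 0.13418.
Unit vector along 205° is (sin 205°, cos 205°) = (-0.4226, -0.9063).
Slope in that direction = a·(-0.4226) + b·(-0.9063) = −0.06971.
Apparent dip = arctan|0.06971| = 3.99° (true dip is 10.3°, so apparent ≤ true as expected).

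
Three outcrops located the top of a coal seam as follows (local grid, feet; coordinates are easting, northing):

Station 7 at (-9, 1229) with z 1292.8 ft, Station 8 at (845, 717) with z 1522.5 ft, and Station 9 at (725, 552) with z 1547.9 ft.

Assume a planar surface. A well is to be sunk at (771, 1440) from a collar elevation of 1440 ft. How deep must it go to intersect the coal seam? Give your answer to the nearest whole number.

103 ft

Let the plane be z = a·easting + b·northing + c.
Station 8−Station 7: 854a − 512b = 229.7;  Station 9−Station 7: 734a − 677b = 255.1.
Solving gives a = 0.12303, b = −0.24342.
Then c = 1292.8 − a·-9 − b·1229 = 1593.07.
At (771, 1440): z_contact = 94.9 − 350.5 + 1593.07 = 1337.4 ft.
Depth below ground = 1440 − 1337.4 = 103 ft.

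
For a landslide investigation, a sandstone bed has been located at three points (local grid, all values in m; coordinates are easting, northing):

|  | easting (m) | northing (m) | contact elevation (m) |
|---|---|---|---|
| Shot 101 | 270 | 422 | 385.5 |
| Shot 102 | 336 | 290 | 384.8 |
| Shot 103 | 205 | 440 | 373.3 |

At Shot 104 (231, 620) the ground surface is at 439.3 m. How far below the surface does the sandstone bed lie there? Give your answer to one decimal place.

39.6 m

Let the plane be z = a·easting + b·northing + c.
Shot 102−Shot 101: 66a − 132b = −0.7;  Shot 103−Shot 101: −65a + 18b = −12.2.
Solving gives a = 0.21956, b = 0.11508.
Then c = 385.5 − a·270 − b·422 = 277.65.
At (231, 620): z_contact = 50.72 + 71.35 + 277.65 = 399.72 m.
Depth below ground = 439.3 − 399.72 = 39.6 m.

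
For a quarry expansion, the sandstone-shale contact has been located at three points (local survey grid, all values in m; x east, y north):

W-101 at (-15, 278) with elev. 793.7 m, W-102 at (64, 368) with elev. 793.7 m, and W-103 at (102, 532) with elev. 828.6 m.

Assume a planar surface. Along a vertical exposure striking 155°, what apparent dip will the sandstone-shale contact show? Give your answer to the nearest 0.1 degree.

21.9°

Two edge vectors: W-101→W-102 = (79, 90, 0), W-101→W-103 = (117, 254, 34.9).
Normal n = (W-101→W-102) × (W-101→W-103) = (3141, -2757.1, 9536).
So ∂z/∂x = −n_x/n_z = −0.32938 and ∂z/∂y = −n_y/n_z = 0.28913.
Unit vector along 155° is (sin 155°, cos 155°) = (0.4226, -0.9063).
Slope in that direction = a·(0.4226) + b·(-0.9063) = −0.40124.
Apparent dip = arctan|0.40124| = 21.9° (true dip is 23.7°, so apparent ≤ true as expected).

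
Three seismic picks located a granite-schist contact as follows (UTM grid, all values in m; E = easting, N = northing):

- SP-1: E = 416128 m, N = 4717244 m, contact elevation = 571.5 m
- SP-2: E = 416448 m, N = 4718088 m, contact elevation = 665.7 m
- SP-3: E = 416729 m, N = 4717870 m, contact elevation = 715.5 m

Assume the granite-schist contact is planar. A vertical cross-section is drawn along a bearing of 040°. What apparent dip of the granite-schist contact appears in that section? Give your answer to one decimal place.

Two edge vectors: SP-1→SP-2 = (320, 844, 94.2), SP-1→SP-3 = (601, 626, 144).
Normal n = (SP-1→SP-2) × (SP-1→SP-3) = (62566.8, 10534.2, -306924).
So ∂z/∂E = −n_x/n_z = 0.20385 and ∂z/∂N = −n_y/n_z = 0.03432.
Unit vector along 040° is (sin 40°, cos 40°) = (0.6428, 0.7660).
Slope in that direction = a·(0.6428) + b·(0.7660) = 0.15733.
Apparent dip = arctan|0.15733| = 8.9° (true dip is 11.7°, so apparent ≤ true as expected).

8.9°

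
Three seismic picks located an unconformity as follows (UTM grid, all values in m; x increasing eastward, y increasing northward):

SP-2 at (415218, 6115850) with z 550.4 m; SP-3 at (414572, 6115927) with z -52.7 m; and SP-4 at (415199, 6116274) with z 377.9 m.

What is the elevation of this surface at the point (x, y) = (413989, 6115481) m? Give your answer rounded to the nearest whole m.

Two edge vectors: SP-2→SP-3 = (-646, 77, -603.1), SP-2→SP-4 = (-19, 424, -172.5).
Normal n = (SP-2→SP-3) × (SP-2→SP-4) = (242431.9, -99976.1, -272441).
So ∂z/∂x = −n_x/n_z = 0.88985101 and ∂z/∂y = −n_y/n_z = −0.36696422.
Intercept c from SP-2: 550.4 − 369482.16 + 2244298.15 = 1875366.39.
At (413989, 6115481): z = 368388.5 − 2244162.7 + 1875366.39 = -407.8 m.

-408 m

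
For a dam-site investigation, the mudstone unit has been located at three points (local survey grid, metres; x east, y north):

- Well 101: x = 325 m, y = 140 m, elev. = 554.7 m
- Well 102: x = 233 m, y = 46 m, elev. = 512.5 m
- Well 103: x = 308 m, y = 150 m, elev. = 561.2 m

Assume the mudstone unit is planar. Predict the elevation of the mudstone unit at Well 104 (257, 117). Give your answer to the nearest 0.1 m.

Two edge vectors: Well 101→Well 102 = (-92, -94, -42.2), Well 101→Well 103 = (-17, 10, 6.5).
Normal n = (Well 101→Well 102) × (Well 101→Well 103) = (-189, 1315.4, -2518).
So ∂z/∂x = −n_x/n_z = −0.07506 and ∂z/∂y = −n_y/n_z = 0.52240.
Intercept c from Well 101: 554.7 + 24.39 − 73.14 = 505.96.
At (257, 117): z = −19.3 + 61.1 + 505.96 = 547.8 m.

547.8 m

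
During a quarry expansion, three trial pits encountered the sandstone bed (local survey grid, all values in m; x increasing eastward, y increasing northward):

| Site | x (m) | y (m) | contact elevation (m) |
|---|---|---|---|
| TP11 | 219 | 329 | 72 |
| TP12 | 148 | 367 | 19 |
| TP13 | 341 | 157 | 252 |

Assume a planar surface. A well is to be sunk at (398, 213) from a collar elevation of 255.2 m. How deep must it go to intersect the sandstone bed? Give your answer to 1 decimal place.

32.7 m

Let the plane be z = a·x + b·y + c.
TP12−TP11: −71a + 38b = −53;  TP13−TP11: 122a − 172b = 180.
Solving gives a = 0.30042, b = −0.83342.
Then c = 72 − a·219 − b·329 = 280.40.
At (398, 213): z_contact = 119.57 − 177.52 + 280.40 = 222.45 m.
Depth below ground = 255.2 − 222.45 = 32.7 m.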